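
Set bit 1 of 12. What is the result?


12 | (1 << 1) = 12 | 2 = 14

14


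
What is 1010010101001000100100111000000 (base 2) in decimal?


1010010101001000100100111000000 in decimal = 1386498496

1386498496


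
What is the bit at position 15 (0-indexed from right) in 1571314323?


0b1011101101010000101101010010011, position 15 = 0

0


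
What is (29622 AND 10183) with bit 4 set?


Step 1: 29622 & 10183 = 9094
Step 2: 9094 | (1 << 4) = 9094 | 16 = 9110

9110


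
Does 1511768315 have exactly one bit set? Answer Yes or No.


0b1011010000110111100000011111011. Multiple bits set => No

No


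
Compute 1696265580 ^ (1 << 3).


1696265580 ^ (1 << 3) = 1696265580 ^ 8 = 1696265572

1696265572


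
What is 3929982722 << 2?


0b11101010001111101100011100000010 << 2 = 0b1110101000111110110001110000001000 = 15719930888

15719930888


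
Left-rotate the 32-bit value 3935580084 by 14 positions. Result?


Rotate 0b11101010100101000010111110110100 left by 14 (32-bit) = 0b1011111011010011101010100101 = 200096421

200096421


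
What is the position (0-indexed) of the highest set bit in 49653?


0b1100000111110101. Highest set bit at position 15

15


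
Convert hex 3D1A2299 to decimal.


3D1A2299 hex = 1025122969 decimal

1025122969


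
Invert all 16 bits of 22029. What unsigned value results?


22029 ^ 65535 = 43506

43506


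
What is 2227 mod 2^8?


2227 & 255 = 179

179


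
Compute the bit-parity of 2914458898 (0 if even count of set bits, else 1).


0b10101101101101110001110100010010 has 17 ones => parity 1

1


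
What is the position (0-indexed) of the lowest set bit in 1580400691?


0b1011110001100110000000000110011. Lowest set bit at position 0

0


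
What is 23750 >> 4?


0b101110011000110 >> 4 = 0b10111001100 = 1484

1484


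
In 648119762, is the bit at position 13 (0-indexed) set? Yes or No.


0b100110101000011000010111010010, bit 13 = 0. No

No


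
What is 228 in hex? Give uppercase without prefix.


228 = E4 hex

E4


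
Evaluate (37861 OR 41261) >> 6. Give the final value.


Step 1: 37861 | 41261 = 46061
Step 2: 46061 >> 6 = 719

719


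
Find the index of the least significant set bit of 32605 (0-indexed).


0b111111101011101. Lowest set bit at position 0

0


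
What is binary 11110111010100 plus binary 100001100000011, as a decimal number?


11110111010100 + 100001100000011 = 1000000011010111 = 32983

32983


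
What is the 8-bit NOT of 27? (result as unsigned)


~0b11011 = 0b11100100 = 228 (8-bit unsigned)

228


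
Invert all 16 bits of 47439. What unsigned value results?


47439 ^ 65535 = 18096

18096


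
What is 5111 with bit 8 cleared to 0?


5111 & ~(1 << 8) = 4855

4855


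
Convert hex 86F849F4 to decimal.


86F849F4 hex = 2264418804 decimal

2264418804


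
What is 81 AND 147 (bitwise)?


0b1010001 & 0b10010011 = 0b10001 = 17

17


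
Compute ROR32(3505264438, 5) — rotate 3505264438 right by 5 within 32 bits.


Rotate 0b11010000111011100001011100110110 right by 5 (32-bit) = 0b10110110100001110111000010111001 = 3062329529

3062329529


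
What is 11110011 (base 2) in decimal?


11110011 in decimal = 243

243


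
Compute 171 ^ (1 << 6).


171 ^ (1 << 6) = 171 ^ 64 = 235

235


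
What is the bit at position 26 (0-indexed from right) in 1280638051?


0b1001100010101001111110001100011, position 26 = 1

1


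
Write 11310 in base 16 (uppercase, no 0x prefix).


11310 = 2C2E hex

2C2E


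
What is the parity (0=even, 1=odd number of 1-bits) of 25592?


0b110001111111000 has 9 ones => parity 1

1


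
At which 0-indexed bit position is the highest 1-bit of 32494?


0b111111011101110. Highest set bit at position 14

14


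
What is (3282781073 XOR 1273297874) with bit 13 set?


Step 1: 3282781073 ^ 1273297874 = 2286925891
Step 2: 2286925891 | (1 << 13) = 2286925891 | 8192 = 2286925891

2286925891


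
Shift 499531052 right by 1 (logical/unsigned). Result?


0b11101110001100011110100101100 >> 1 = 0b1110111000110001111010010110 = 249765526

249765526


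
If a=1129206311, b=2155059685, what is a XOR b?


1129206311 ^ 2155059685 = 3275606978

3275606978


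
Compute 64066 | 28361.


0b1111101001000010 | 0b110111011001001 = 0b1111111011001011 = 65227

65227


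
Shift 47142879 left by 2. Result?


0b10110011110101011111011111 << 2 = 0b1011001111010101111101111100 = 188571516

188571516


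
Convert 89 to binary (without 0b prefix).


89 = 1011001 in binary

1011001


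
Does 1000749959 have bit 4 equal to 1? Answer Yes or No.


0b111011101001100011101110000111, bit 4 = 0. No

No


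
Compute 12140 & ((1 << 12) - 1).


12140 & 4095 = 3948

3948


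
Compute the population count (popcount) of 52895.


0b1100111010011111 has 11 set bits

11


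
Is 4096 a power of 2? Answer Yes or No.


0b1000000000000. Only one bit set => Yes

Yes


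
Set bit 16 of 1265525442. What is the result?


1265525442 | (1 << 16) = 1265525442 | 65536 = 1265590978

1265590978


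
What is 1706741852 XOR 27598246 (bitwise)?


0b1100101101110101101000001011100 ^ 0b1101001010001110110100110 = 0b1100100000111111100110111111010 = 1679805946

1679805946


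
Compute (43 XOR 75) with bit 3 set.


Step 1: 43 ^ 75 = 96
Step 2: 96 | (1 << 3) = 96 | 8 = 104

104


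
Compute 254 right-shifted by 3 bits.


0b11111110 >> 3 = 0b11111 = 31

31


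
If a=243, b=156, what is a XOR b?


243 ^ 156 = 111

111


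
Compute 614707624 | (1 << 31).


614707624 | (1 << 31) = 614707624 | 2147483648 = 2762191272

2762191272


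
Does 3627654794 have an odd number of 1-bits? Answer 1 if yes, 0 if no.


0b11011000001110011001111010001010 has 16 ones => parity 0

0


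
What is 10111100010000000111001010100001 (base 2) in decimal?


10111100010000000111001010100001 in decimal = 3158340257

3158340257


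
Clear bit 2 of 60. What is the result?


60 & ~(1 << 2) = 56

56


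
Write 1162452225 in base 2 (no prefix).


1162452225 = 1000101010010011001110100000001 in binary

1000101010010011001110100000001


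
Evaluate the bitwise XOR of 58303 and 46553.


0b1110001110111111 ^ 0b1011010111011001 = 0b101011001100110 = 22118

22118


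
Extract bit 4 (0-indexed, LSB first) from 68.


0b1000100, position 4 = 0

0


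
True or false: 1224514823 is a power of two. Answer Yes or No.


0b1001000111111001001110100000111. Multiple bits set => No

No


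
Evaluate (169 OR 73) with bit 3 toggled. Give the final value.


Step 1: 169 | 73 = 233
Step 2: 233 ^ (1 << 3) = 233 ^ 8 = 225

225


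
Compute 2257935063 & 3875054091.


0b10000110100101010101101011010111 & 0b11100110111110001010001000001011 = 0b10000110100100000000001000000011 = 2257584643

2257584643


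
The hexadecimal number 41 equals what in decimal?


41 hex = 65 decimal

65


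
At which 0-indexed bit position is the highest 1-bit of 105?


0b1101001. Highest set bit at position 6

6


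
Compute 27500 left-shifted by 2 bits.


0b110101101101100 << 2 = 0b11010110110110000 = 110000

110000


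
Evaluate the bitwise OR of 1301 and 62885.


0b10100010101 | 0b1111010110100101 = 0b1111010110110101 = 62901

62901


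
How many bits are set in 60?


0b111100 has 4 set bits

4


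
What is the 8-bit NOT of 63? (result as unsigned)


~0b111111 = 0b11000000 = 192 (8-bit unsigned)

192


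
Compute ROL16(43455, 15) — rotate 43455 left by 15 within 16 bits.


Rotate 0b1010100110111111 left by 15 (16-bit) = 0b1101010011011111 = 54495

54495


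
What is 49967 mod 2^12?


49967 & 4095 = 815

815


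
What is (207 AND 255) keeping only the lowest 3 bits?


Step 1: 207 & 255 = 207
Step 2: 207 & 7 = 7

7


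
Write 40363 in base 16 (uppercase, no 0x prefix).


40363 = 9DAB hex

9DAB


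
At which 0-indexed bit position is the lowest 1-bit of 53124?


0b1100111110000100. Lowest set bit at position 2

2


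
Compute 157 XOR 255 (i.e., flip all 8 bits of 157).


157 ^ 255 = 98

98


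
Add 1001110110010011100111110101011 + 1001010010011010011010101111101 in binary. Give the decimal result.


1001110110010011100111110101011 + 1001010010011010011010101111101 = 10011001000101110000010100101000 = 2568422696

2568422696


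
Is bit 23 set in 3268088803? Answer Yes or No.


0b11000010110010110001001111100011, bit 23 = 1. Yes

Yes


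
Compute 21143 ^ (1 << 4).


21143 ^ (1 << 4) = 21143 ^ 16 = 21127

21127


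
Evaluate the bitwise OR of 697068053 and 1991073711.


0b101001100011000110101000010101 | 0b1110110101011010101111110101111 = 0b1111111101011010111111110111111 = 2142076863

2142076863


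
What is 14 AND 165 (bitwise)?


0b1110 & 0b10100101 = 0b100 = 4

4


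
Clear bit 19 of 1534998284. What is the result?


1534998284 & ~(1 << 19) = 1534473996

1534473996


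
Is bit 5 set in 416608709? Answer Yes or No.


0b11000110101001111000111000101, bit 5 = 0. No

No


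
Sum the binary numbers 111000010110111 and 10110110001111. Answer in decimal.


111000010110111 + 10110110001111 = 1001111001000110 = 40518

40518


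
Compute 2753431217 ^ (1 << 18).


2753431217 ^ (1 << 18) = 2753431217 ^ 262144 = 2753169073

2753169073


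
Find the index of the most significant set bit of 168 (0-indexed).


0b10101000. Highest set bit at position 7

7


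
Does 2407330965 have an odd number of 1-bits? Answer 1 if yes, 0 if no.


0b10001111011111001111010010010101 has 19 ones => parity 1

1


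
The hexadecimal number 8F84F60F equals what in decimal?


8F84F60F hex = 2407855631 decimal

2407855631


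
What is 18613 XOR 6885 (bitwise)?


0b100100010110101 ^ 0b1101011100101 = 0b101001001010000 = 21072

21072


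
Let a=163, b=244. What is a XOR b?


163 ^ 244 = 87

87


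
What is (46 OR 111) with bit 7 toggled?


Step 1: 46 | 111 = 111
Step 2: 111 ^ (1 << 7) = 111 ^ 128 = 239

239


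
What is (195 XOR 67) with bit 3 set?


Step 1: 195 ^ 67 = 128
Step 2: 128 | (1 << 3) = 128 | 8 = 136

136


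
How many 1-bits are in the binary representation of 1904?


0b11101110000 has 6 set bits

6


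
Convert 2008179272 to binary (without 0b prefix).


2008179272 = 1110111101100100110001001001000 in binary

1110111101100100110001001001000


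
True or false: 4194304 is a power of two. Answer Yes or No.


0b10000000000000000000000. Only one bit set => Yes

Yes


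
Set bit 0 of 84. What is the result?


84 | (1 << 0) = 84 | 1 = 85

85


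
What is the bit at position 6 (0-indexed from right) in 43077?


0b1010100001000101, position 6 = 1

1


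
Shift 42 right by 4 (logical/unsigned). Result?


0b101010 >> 4 = 0b10 = 2

2


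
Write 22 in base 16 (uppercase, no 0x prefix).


22 = 16 hex

16


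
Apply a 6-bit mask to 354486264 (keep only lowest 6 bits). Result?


354486264 & 63 = 56

56


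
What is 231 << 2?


0b11100111 << 2 = 0b1110011100 = 924

924


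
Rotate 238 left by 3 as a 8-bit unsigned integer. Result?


Rotate 0b11101110 left by 3 (8-bit) = 0b1110111 = 119

119


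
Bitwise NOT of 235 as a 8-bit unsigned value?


~0b11101011 = 0b10100 = 20 (8-bit unsigned)

20


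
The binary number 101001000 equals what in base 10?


101001000 in decimal = 328

328


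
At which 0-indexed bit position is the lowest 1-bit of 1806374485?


0b1101011101010110001011001010101. Lowest set bit at position 0

0


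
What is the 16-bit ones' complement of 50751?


50751 ^ 65535 = 14784

14784


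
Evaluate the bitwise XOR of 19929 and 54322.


0b100110111011001 ^ 0b1101010000110010 = 0b1001100111101011 = 39403

39403


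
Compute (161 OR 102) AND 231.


Step 1: 161 | 102 = 231
Step 2: 231 & 231 = 231

231


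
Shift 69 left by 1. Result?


0b1000101 << 1 = 0b10001010 = 138

138


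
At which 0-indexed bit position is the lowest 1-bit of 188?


0b10111100. Lowest set bit at position 2

2


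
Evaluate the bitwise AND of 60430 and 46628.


0b1110110000001110 & 0b1011011000100100 = 0b1010010000000100 = 41988

41988


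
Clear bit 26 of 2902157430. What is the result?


2902157430 & ~(1 << 26) = 2835048566

2835048566


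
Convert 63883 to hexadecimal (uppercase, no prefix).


63883 = F98B hex

F98B


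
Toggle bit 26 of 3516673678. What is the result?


3516673678 ^ (1 << 26) = 3516673678 ^ 67108864 = 3583782542

3583782542


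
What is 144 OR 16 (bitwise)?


0b10010000 | 0b10000 = 0b10010000 = 144

144


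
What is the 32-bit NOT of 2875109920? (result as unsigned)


~0b10101011010111101011001000100000 = 0b1010100101000010100110111011111 = 1419857375 (32-bit unsigned)

1419857375


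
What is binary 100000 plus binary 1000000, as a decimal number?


100000 + 1000000 = 1100000 = 96

96


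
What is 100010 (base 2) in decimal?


100010 in decimal = 34

34


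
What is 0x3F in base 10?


3F hex = 63 decimal

63


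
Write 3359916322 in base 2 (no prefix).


3359916322 = 11001000010001000100000100100010 in binary

11001000010001000100000100100010


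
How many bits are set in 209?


0b11010001 has 4 set bits

4


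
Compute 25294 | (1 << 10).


25294 | (1 << 10) = 25294 | 1024 = 26318

26318


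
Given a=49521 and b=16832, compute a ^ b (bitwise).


49521 ^ 16832 = 32945

32945


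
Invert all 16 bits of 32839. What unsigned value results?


32839 ^ 65535 = 32696

32696


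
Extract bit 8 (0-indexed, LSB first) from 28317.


0b110111010011101, position 8 = 0

0


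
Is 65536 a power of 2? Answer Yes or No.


0b10000000000000000. Only one bit set => Yes

Yes


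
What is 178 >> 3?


0b10110010 >> 3 = 0b10110 = 22

22


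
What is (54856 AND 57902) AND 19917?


Step 1: 54856 & 57902 = 49672
Step 2: 49672 & 19917 = 16392

16392


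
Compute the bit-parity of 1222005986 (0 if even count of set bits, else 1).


0b1001000110101100101010011100010 has 14 ones => parity 0

0


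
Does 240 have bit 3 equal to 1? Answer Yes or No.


0b11110000, bit 3 = 0. No

No


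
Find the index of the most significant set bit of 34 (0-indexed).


0b100010. Highest set bit at position 5

5


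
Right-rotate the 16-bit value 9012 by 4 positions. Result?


Rotate 0b10001100110100 right by 4 (16-bit) = 0b100001000110011 = 16947

16947


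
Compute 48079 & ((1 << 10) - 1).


48079 & 1023 = 975

975


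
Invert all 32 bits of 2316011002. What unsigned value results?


2316011002 ^ 4294967295 = 1978956293

1978956293


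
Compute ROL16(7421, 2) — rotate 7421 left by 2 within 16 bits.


Rotate 0b1110011111101 left by 2 (16-bit) = 0b111001111110100 = 29684

29684


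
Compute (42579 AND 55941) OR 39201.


Step 1: 42579 & 55941 = 33281
Step 2: 33281 | 39201 = 39713

39713


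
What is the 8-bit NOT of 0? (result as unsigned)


~0b0 = 0b11111111 = 255 (8-bit unsigned)

255


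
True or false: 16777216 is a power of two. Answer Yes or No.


0b1000000000000000000000000. Only one bit set => Yes

Yes


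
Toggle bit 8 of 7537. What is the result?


7537 ^ (1 << 8) = 7537 ^ 256 = 7281

7281


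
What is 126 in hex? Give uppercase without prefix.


126 = 7E hex

7E


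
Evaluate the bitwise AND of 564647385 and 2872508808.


0b100001101001111101010111011001 & 0b10101011001101110000000110001000 = 0b100001001001110000000110001000 = 556204424

556204424


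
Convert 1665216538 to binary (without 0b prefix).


1665216538 = 1100011010000010011000000011010 in binary

1100011010000010011000000011010


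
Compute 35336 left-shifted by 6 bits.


0b1000101000001000 << 6 = 0b1000101000001000000000 = 2261504

2261504


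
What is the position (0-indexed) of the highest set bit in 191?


0b10111111. Highest set bit at position 7

7


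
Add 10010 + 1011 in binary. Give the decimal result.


10010 + 1011 = 11101 = 29

29


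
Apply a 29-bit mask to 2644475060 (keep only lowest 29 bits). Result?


2644475060 & 536870911 = 496991412

496991412


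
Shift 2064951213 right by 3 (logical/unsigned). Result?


0b1111011000101001010011110101101 >> 3 = 0b1111011000101001010011110101 = 258118901

258118901


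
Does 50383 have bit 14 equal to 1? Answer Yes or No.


0b1100010011001111, bit 14 = 1. Yes

Yes


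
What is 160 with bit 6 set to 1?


160 | (1 << 6) = 160 | 64 = 224

224


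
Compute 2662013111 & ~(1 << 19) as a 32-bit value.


2662013111 & ~(1 << 19) = 2661488823

2661488823


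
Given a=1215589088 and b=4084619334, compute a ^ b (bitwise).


1215589088 ^ 4084619334 = 3137483430

3137483430


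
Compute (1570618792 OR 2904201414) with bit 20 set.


Step 1: 1570618792 | 2904201414 = 4255104494
Step 2: 4255104494 | (1 << 20) = 4255104494 | 1048576 = 4255104494

4255104494


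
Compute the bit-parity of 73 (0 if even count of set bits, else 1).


0b1001001 has 3 ones => parity 1

1


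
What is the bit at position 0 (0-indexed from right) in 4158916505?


0b11110111111001000000011110011001, position 0 = 1

1


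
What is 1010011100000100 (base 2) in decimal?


1010011100000100 in decimal = 42756

42756


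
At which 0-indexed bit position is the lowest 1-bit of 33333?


0b1000001000110101. Lowest set bit at position 0

0


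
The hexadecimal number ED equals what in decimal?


ED hex = 237 decimal

237


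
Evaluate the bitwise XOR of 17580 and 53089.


0b100010010101100 ^ 0b1100111101100001 = 0b1000101111001101 = 35789

35789


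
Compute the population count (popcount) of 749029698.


0b101100101001010100100101000010 has 12 set bits

12


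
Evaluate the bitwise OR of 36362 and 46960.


0b1000111000001010 | 0b1011011101110000 = 0b1011111101111010 = 49018

49018


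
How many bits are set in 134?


0b10000110 has 3 set bits

3


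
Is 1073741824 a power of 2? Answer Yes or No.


0b1000000000000000000000000000000. Only one bit set => Yes

Yes


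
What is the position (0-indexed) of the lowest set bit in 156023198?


0b1001010011001011100110011110. Lowest set bit at position 1

1


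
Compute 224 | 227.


0b11100000 | 0b11100011 = 0b11100011 = 227

227


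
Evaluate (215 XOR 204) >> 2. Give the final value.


Step 1: 215 ^ 204 = 27
Step 2: 27 >> 2 = 6

6


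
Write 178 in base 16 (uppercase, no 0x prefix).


178 = B2 hex

B2


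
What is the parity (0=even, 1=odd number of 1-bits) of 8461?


0b10000100001101 has 5 ones => parity 1

1


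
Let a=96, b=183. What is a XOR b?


96 ^ 183 = 215

215


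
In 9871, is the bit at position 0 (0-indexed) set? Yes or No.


0b10011010001111, bit 0 = 1. Yes

Yes


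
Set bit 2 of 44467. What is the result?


44467 | (1 << 2) = 44467 | 4 = 44471

44471


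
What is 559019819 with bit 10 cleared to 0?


559019819 & ~(1 << 10) = 559018795

559018795


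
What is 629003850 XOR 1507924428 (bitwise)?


0b100101011111011101011001001010 ^ 0b1011001111000010001100111001100 = 0b1111100100111001100111110000110 = 2090651526

2090651526


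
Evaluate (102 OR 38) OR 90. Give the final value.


Step 1: 102 | 38 = 102
Step 2: 102 | 90 = 126

126


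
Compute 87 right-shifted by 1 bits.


0b1010111 >> 1 = 0b101011 = 43

43


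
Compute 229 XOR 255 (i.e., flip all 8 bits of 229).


229 ^ 255 = 26

26


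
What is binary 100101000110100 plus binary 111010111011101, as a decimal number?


100101000110100 + 111010111011101 = 1100000000010001 = 49169

49169


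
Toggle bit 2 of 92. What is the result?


92 ^ (1 << 2) = 92 ^ 4 = 88

88


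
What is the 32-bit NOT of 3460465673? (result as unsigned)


~0b11001110010000101000010000001001 = 0b110001101111010111101111110110 = 834501622 (32-bit unsigned)

834501622


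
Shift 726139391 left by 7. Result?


0b101011010010000000000111111111 << 7 = 0b1010110100100000000001111111110000000 = 92945842048

92945842048


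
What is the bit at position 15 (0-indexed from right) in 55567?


0b1101100100001111, position 15 = 1

1


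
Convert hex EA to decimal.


EA hex = 234 decimal

234


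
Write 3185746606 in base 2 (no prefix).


3185746606 = 10111101111000101010001010101110 in binary

10111101111000101010001010101110


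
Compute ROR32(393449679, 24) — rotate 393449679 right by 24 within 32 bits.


Rotate 0b10111011100111001000011001111 right by 24 (32-bit) = 0b1110011100100001100111100010111 = 1938870039

1938870039


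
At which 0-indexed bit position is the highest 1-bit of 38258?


0b1001010101110010. Highest set bit at position 15

15


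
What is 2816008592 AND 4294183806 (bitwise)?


0b10100111110110001110000110010000 & 0b11111111111101000000101101111110 = 0b10100111110100000000000100010000 = 2815426832

2815426832


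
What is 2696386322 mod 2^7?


2696386322 & 127 = 18

18


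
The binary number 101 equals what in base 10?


101 in decimal = 5

5


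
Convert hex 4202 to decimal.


4202 hex = 16898 decimal

16898


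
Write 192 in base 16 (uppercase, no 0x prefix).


192 = C0 hex

C0


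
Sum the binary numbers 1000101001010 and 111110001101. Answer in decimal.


1000101001010 + 111110001101 = 10000011010111 = 8407

8407


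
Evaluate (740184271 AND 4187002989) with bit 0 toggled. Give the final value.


Step 1: 740184271 & 4187002989 = 672141389
Step 2: 672141389 ^ (1 << 0) = 672141389 ^ 1 = 672141388

672141388


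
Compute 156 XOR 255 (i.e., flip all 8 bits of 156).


156 ^ 255 = 99

99


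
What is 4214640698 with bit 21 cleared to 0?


4214640698 & ~(1 << 21) = 4212543546

4212543546


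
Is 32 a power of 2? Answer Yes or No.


0b100000. Only one bit set => Yes

Yes


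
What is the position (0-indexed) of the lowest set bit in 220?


0b11011100. Lowest set bit at position 2

2


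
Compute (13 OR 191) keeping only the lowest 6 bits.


Step 1: 13 | 191 = 191
Step 2: 191 & 63 = 63

63


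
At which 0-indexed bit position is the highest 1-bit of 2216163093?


0b10000100000101111111011100010101. Highest set bit at position 31

31


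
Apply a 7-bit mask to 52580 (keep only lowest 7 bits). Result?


52580 & 127 = 100

100


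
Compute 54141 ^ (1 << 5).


54141 ^ (1 << 5) = 54141 ^ 32 = 54109

54109


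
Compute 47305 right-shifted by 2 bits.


0b1011100011001001 >> 2 = 0b10111000110010 = 11826

11826


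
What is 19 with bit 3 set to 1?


19 | (1 << 3) = 19 | 8 = 27

27


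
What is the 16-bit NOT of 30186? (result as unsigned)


~0b111010111101010 = 0b1000101000010101 = 35349 (16-bit unsigned)

35349


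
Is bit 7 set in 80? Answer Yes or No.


0b1010000, bit 7 = 0. No

No


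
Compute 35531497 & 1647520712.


0b10000111100010101011101001 & 0b1100010001100110010101111001000 = 0b10000100100010101011001000 = 34745032

34745032


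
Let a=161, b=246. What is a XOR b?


161 ^ 246 = 87

87


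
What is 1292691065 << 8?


0b1001101000011001110011001111001 << 8 = 0b100110100001100111001100111100100000000 = 330928912640

330928912640


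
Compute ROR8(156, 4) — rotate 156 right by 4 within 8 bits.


Rotate 0b10011100 right by 4 (8-bit) = 0b11001001 = 201

201


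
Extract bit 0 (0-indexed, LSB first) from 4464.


0b1000101110000, position 0 = 0

0


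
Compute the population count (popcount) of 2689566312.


0b10100000010011111000011001101000 has 13 set bits

13


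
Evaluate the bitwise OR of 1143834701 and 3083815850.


0b1000100001011011000100001001101 | 0b10110111110011110100101110101010 = 0b11110111111011111100101111101111 = 4159687663

4159687663


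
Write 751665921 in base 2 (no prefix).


751665921 = 101100110011011000001100000001 in binary

101100110011011000001100000001


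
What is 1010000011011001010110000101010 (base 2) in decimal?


1010000011011001010110000101010 in decimal = 1349299242

1349299242


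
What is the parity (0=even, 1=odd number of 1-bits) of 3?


0b11 has 2 ones => parity 0

0


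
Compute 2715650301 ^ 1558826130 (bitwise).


0b10100001110111011000100011111101 ^ 0b1011100111010011100110010010010 = 0b11111101001101000100010001101111 = 4248061039

4248061039


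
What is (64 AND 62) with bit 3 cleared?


Step 1: 64 & 62 = 0
Step 2: 0 & ~(1 << 3) = 0

0


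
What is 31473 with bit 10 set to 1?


31473 | (1 << 10) = 31473 | 1024 = 32497

32497


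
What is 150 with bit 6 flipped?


150 ^ (1 << 6) = 150 ^ 64 = 214

214


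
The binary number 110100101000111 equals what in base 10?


110100101000111 in decimal = 26951

26951


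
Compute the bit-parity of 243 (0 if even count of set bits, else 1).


0b11110011 has 6 ones => parity 0

0


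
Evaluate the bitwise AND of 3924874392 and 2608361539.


0b11101001111100001101010010011000 & 0b10011011011110000111000001000011 = 0b10001001011100000101000000000000 = 2305839104

2305839104


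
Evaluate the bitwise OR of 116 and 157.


0b1110100 | 0b10011101 = 0b11111101 = 253

253


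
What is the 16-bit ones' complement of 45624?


45624 ^ 65535 = 19911

19911


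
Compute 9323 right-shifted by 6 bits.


0b10010001101011 >> 6 = 0b10010001 = 145

145


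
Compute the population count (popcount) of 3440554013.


0b11001101000100101011000000011101 has 14 set bits

14


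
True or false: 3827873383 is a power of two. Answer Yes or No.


0b11100100001010001011011001100111. Multiple bits set => No

No


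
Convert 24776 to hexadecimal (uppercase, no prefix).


24776 = 60C8 hex

60C8


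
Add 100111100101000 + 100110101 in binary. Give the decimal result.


100111100101000 + 100110101 = 101000001011101 = 20573

20573


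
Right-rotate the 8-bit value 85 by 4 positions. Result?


Rotate 0b1010101 right by 4 (8-bit) = 0b1010101 = 85

85


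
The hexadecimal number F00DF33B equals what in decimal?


F00DF33B hex = 4027446075 decimal

4027446075


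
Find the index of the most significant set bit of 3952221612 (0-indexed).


0b11101011100100100001110110101100. Highest set bit at position 31

31


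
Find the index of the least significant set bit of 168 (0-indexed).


0b10101000. Lowest set bit at position 3

3


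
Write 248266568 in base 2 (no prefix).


248266568 = 1110110011000011111101001000 in binary

1110110011000011111101001000


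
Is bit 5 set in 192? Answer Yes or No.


0b11000000, bit 5 = 0. No

No


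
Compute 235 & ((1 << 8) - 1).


235 & 255 = 235

235


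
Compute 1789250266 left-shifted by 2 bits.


0b1101010101001011100101011011010 << 2 = 0b110101010100101110010101101101000 = 7157001064

7157001064


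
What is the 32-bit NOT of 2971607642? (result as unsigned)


~0b10110001000111110010001001011010 = 0b1001110111000001101110110100101 = 1323359653 (32-bit unsigned)

1323359653


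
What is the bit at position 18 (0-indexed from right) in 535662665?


0b11111111011011001000001001001, position 18 = 1

1


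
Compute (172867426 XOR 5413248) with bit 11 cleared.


Step 1: 172867426 ^ 5413248 = 169813730
Step 2: 169813730 & ~(1 << 11) = 169813730

169813730


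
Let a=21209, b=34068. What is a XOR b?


21209 ^ 34068 = 55245

55245


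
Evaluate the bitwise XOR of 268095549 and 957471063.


0b1111111110101101000000111101 ^ 0b111001000100011101100101010111 = 0b110110111010110000100101101010 = 921373034

921373034


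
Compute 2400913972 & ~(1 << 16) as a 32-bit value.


2400913972 & ~(1 << 16) = 2400848436

2400848436


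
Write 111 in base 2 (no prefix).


111 = 1101111 in binary

1101111


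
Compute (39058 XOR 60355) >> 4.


Step 1: 39058 ^ 60355 = 29521
Step 2: 29521 >> 4 = 1845

1845


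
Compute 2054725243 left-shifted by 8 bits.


0b1111010011110001001111001111011 << 8 = 0b111101001111000100111100111101100000000 = 526009662208

526009662208


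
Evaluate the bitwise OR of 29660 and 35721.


0b111001111011100 | 0b1000101110001001 = 0b1111101111011101 = 64477

64477


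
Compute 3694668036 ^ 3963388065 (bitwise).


0b11011100001110000010100100000100 ^ 0b11101100001111001000000010100001 = 0b110000000001001010100110100101 = 805611941

805611941


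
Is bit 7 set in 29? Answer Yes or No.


0b11101, bit 7 = 0. No

No


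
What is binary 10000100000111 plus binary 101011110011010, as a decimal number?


10000100000111 + 101011110011010 = 111100010100001 = 30881

30881


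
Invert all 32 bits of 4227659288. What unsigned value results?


4227659288 ^ 4294967295 = 67308007

67308007


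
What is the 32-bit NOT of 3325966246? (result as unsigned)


~0b11000110001111100011011110100110 = 0b111001110000011100100001011001 = 969001049 (32-bit unsigned)

969001049


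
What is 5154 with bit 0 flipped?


5154 ^ (1 << 0) = 5154 ^ 1 = 5155

5155


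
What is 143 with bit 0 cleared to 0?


143 & ~(1 << 0) = 142

142


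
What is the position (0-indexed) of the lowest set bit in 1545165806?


0b1011100000110010101101111101110. Lowest set bit at position 1

1


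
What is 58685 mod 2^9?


58685 & 511 = 317

317


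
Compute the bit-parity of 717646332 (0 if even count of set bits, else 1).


0b101010110001100110100111111100 has 17 ones => parity 1

1


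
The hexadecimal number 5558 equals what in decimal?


5558 hex = 21848 decimal

21848


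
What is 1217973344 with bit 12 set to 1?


1217973344 | (1 << 12) = 1217973344 | 4096 = 1217977440

1217977440


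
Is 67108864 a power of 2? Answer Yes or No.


0b100000000000000000000000000. Only one bit set => Yes

Yes


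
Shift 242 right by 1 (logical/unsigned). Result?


0b11110010 >> 1 = 0b1111001 = 121

121


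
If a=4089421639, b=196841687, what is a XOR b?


4089421639 ^ 196841687 = 4161015696

4161015696


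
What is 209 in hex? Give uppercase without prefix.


209 = D1 hex

D1


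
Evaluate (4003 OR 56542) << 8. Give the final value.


Step 1: 4003 | 56542 = 57343
Step 2: 57343 << 8 = 14679808

14679808


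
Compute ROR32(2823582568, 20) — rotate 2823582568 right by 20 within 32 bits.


Rotate 0b10101000010011000111001101101000 right by 20 (32-bit) = 0b11000111001101101000101010000100 = 3342240388

3342240388


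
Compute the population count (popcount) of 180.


0b10110100 has 4 set bits

4


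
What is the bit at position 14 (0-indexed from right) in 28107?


0b110110111001011, position 14 = 1

1


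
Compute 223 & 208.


0b11011111 & 0b11010000 = 0b11010000 = 208

208


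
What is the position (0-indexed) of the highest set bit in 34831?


0b1000100000001111. Highest set bit at position 15

15


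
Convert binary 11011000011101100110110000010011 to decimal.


11011000011101100110110000010011 in decimal = 3631639571

3631639571


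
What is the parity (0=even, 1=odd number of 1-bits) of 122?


0b1111010 has 5 ones => parity 1

1


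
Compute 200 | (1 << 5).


200 | (1 << 5) = 200 | 32 = 232

232


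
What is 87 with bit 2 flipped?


87 ^ (1 << 2) = 87 ^ 4 = 83

83


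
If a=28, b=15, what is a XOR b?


28 ^ 15 = 19

19


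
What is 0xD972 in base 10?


D972 hex = 55666 decimal

55666


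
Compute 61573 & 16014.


0b1111000010000101 & 0b11111010001110 = 0b11000010000100 = 12420

12420


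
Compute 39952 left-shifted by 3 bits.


0b1001110000010000 << 3 = 0b1001110000010000000 = 319616

319616


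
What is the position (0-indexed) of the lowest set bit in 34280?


0b1000010111101000. Lowest set bit at position 3

3


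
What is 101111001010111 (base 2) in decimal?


101111001010111 in decimal = 24151

24151


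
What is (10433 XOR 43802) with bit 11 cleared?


Step 1: 10433 ^ 43802 = 33755
Step 2: 33755 & ~(1 << 11) = 33755

33755


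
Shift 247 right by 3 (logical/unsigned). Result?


0b11110111 >> 3 = 0b11110 = 30

30


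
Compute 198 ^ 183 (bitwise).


0b11000110 ^ 0b10110111 = 0b1110001 = 113

113


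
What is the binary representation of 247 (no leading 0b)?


247 = 11110111 in binary

11110111


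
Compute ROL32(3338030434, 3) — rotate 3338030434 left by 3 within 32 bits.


Rotate 0b11000110111101100100110101100010 left by 3 (32-bit) = 0b110111101100100110101100010110 = 934439702

934439702


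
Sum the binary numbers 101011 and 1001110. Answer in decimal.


101011 + 1001110 = 1111001 = 121

121


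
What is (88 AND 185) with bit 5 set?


Step 1: 88 & 185 = 24
Step 2: 24 | (1 << 5) = 24 | 32 = 56

56


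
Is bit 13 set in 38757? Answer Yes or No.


0b1001011101100101, bit 13 = 0. No

No


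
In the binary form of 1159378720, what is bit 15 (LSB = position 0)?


0b1000101000110101011011100100000, position 15 = 1

1


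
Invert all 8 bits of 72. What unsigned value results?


72 ^ 255 = 183

183


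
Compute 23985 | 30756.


0b101110110110001 | 0b111100000100100 = 0b111110110110101 = 32181

32181


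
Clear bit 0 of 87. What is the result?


87 & ~(1 << 0) = 86

86


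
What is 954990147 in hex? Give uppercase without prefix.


954990147 = 38EBFE43 hex

38EBFE43


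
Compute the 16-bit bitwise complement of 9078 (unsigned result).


~0b10001101110110 = 0b1101110010001001 = 56457 (16-bit unsigned)

56457


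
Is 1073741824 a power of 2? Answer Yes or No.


0b1000000000000000000000000000000. Only one bit set => Yes

Yes


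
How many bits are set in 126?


0b1111110 has 6 set bits

6


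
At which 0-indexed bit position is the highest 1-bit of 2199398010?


0b10000011000110000010011001111010. Highest set bit at position 31

31


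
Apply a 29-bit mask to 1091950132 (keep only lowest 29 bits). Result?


1091950132 & 536870911 = 18208308

18208308


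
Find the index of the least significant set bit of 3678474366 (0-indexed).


0b11011011010000010001000001111110. Lowest set bit at position 1

1


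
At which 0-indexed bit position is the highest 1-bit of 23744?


0b101110011000000. Highest set bit at position 14

14


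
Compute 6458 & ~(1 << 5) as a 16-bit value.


6458 & ~(1 << 5) = 6426

6426


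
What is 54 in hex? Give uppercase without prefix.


54 = 36 hex

36


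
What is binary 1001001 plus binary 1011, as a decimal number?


1001001 + 1011 = 1010100 = 84

84


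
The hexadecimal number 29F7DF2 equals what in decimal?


29F7DF2 hex = 44006898 decimal

44006898


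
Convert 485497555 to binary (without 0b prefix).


485497555 = 11100111100000001101011010011 in binary

11100111100000001101011010011


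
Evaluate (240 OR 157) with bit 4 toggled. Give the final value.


Step 1: 240 | 157 = 253
Step 2: 253 ^ (1 << 4) = 253 ^ 16 = 237

237


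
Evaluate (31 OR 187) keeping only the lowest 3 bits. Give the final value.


Step 1: 31 | 187 = 191
Step 2: 191 & 7 = 7

7


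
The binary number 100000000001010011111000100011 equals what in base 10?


100000000001010011111000100011 in decimal = 537214499

537214499


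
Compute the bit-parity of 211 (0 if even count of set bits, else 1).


0b11010011 has 5 ones => parity 1

1


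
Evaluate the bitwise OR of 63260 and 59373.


0b1111011100011100 | 0b1110011111101101 = 0b1111011111111101 = 63485

63485


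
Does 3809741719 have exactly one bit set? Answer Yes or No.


0b11100011000101000000101110010111. Multiple bits set => No

No


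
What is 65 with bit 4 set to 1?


65 | (1 << 4) = 65 | 16 = 81

81


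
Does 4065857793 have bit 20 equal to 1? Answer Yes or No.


0b11110010010110000001000100000001, bit 20 = 1. Yes

Yes


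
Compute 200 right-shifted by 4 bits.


0b11001000 >> 4 = 0b1100 = 12

12


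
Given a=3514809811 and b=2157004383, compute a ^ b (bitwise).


3514809811 ^ 2157004383 = 1374616460

1374616460


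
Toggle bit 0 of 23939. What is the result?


23939 ^ (1 << 0) = 23939 ^ 1 = 23938

23938


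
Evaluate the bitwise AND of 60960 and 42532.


0b1110111000100000 & 0b1010011000100100 = 0b1010011000100000 = 42528

42528


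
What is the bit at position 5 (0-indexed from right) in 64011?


0b1111101000001011, position 5 = 0

0


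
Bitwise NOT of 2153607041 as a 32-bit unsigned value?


~0b10000000010111010110111110000001 = 0b1111111101000101001000001111110 = 2141360254 (32-bit unsigned)

2141360254


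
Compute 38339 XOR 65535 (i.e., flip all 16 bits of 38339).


38339 ^ 65535 = 27196

27196


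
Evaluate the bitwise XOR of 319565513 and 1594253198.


0b10011000011000010111011001001 ^ 0b1011111000001100101111110001110 = 0b1001100000010100111000101000111 = 1275752775

1275752775


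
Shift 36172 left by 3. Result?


0b1000110101001100 << 3 = 0b1000110101001100000 = 289376

289376


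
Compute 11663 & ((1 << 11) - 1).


11663 & 2047 = 1423

1423


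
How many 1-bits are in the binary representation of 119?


0b1110111 has 6 set bits

6


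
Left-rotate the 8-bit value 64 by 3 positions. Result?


Rotate 0b1000000 left by 3 (8-bit) = 0b10 = 2

2


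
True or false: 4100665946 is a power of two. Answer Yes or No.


0b11110100011010110011001001011010. Multiple bits set => No

No


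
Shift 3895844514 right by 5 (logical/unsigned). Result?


0b11101000001101011101111010100010 >> 5 = 0b111010000011010111011110101 = 121745141

121745141


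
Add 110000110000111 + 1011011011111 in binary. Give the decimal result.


110000110000111 + 1011011011111 = 111100001100110 = 30822

30822


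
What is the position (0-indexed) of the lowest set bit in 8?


0b1000. Lowest set bit at position 3

3


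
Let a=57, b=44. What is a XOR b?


57 ^ 44 = 21

21


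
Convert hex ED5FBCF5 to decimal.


ED5FBCF5 hex = 3982474485 decimal

3982474485


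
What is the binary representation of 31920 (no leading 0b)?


31920 = 111110010110000 in binary

111110010110000


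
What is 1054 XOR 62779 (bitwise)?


0b10000011110 ^ 0b1111010100111011 = 0b1111000100100101 = 61733

61733


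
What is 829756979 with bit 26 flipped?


829756979 ^ (1 << 26) = 829756979 ^ 67108864 = 896865843

896865843


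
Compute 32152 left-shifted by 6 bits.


0b111110110011000 << 6 = 0b111110110011000000000 = 2057728

2057728


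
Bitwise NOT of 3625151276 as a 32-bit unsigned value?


~0b11011000000100110110101100101100 = 0b100111111011001001010011010011 = 669816019 (32-bit unsigned)

669816019


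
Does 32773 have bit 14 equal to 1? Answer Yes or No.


0b1000000000000101, bit 14 = 0. No

No


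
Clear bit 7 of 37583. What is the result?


37583 & ~(1 << 7) = 37455

37455
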